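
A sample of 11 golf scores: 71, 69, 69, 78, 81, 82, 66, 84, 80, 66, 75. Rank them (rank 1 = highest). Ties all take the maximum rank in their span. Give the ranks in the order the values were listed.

7, 9, 9, 5, 3, 2, 11, 1, 4, 11, 6

Sorted (descending): 84, 82, 81, 80, 78, 75, 71, 69, 69, 66, 66
The 2 values of 69 occupy positions 8–9 → each gets rank 9.
The 2 values of 66 occupy positions 10–11 → each gets rank 11.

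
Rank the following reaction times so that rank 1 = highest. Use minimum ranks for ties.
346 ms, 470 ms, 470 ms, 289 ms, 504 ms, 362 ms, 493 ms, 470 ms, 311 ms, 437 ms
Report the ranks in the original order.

Sorted (descending): 504, 493, 470, 470, 470, 437, 362, 346, 311, 289
The 3 values of 470 occupy positions 3–5 → each gets rank 3.

8, 3, 3, 10, 1, 7, 2, 3, 9, 6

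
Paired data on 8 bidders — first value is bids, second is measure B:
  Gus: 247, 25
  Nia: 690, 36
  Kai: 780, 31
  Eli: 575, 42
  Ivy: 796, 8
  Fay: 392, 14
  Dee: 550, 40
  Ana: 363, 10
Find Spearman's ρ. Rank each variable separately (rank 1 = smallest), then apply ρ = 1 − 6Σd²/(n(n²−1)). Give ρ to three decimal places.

0.048

Ranks of variable 1: 1, 6, 7, 5, 8, 3, 4, 2
Ranks of variable 2: 4, 6, 5, 8, 1, 3, 7, 2
d = r₁ − r₂: -3, 0, 2, -3, 7, 0, -3, 0
d²: 9, 0, 4, 9, 49, 0, 9, 0; Σd² = 80
ρ = 1 − 6·80/(8·63) = 1 − 480/504 = 0.048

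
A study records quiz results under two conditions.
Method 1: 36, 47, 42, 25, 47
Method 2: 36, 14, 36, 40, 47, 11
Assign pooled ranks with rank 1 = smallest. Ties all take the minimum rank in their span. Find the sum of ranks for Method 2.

Sorted (ascending): 11, 14, 25, 36, 36, 36, 40, 42, 47, 47, 47
The 3 values of 36 occupy positions 4–6 → each gets rank 4.
The 3 values of 47 occupy positions 9–11 → each gets rank 9.
Method 2 values → pooled ranks: 36→4, 14→2, 36→4, 40→7, 47→9, 11→1
Rank sum = 4 + 2 + 4 + 7 + 9 + 1 = 27

27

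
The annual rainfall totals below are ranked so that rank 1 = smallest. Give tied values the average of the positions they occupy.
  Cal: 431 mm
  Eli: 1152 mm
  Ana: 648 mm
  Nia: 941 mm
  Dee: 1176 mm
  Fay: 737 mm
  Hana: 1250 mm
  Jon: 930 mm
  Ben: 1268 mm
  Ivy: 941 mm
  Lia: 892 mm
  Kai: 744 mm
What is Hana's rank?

11

Sorted (ascending): 431, 648, 737, 744, 892, 930, 941, 941, 1152, 1176, 1250, 1268
The 2 values of 941 occupy positions 7–8 → average rank (7+8)/2 = 7.5.
Hana has value 1250 mm → rank 11.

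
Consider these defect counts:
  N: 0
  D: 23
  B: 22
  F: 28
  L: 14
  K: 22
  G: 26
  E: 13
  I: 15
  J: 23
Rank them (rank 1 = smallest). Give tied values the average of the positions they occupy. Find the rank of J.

Sorted (ascending): 0, 13, 14, 15, 22, 22, 23, 23, 26, 28
The 2 values of 22 occupy positions 5–6 → average rank (5+6)/2 = 5.5.
The 2 values of 23 occupy positions 7–8 → average rank (7+8)/2 = 7.5.
J has value 23 → rank 7.5.

7.5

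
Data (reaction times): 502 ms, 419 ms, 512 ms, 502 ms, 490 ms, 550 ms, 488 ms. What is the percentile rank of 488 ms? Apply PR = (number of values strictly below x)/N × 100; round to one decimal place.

14.3

N = 7.
Strictly below 488: 1. Equal to 488: 1.
PR = 1/7 × 100 = 14.3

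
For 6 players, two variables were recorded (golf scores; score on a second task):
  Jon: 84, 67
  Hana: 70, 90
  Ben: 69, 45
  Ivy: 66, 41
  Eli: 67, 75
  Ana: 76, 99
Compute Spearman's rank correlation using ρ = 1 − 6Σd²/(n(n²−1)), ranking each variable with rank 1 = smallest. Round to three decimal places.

Ranks of variable 1: 6, 4, 3, 1, 2, 5
Ranks of variable 2: 3, 5, 2, 1, 4, 6
d = r₁ − r₂: 3, -1, 1, 0, -2, -1
d²: 9, 1, 1, 0, 4, 1; Σd² = 16
ρ = 1 − 6·16/(6·35) = 1 − 96/210 = 0.543

0.543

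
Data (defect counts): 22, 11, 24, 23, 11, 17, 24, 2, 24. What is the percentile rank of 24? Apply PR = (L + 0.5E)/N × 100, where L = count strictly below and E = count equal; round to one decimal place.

83.3

N = 9.
Strictly below 24: 6. Equal to 24: 3.
PR = (6 + 0.5·3)/9 × 100 = 83.3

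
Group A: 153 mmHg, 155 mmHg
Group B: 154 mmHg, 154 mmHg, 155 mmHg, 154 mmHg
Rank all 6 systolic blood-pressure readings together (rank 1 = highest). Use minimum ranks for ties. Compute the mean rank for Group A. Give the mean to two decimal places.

Sorted (descending): 155, 155, 154, 154, 154, 153
The 2 values of 155 occupy positions 1–2 → each gets rank 1.
The 3 values of 154 occupy positions 3–5 → each gets rank 3.
Group A values → pooled ranks: 153→6, 155→1
Mean rank = (6 + 1) / 2 = 3.50

3.50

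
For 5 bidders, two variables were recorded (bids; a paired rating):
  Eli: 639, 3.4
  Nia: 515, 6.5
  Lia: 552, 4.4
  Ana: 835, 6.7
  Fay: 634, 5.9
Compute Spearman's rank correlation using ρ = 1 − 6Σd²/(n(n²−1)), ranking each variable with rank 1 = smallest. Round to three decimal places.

0.100

Ranks of variable 1: 4, 1, 2, 5, 3
Ranks of variable 2: 1, 4, 2, 5, 3
d = r₁ − r₂: 3, -3, 0, 0, 0
d²: 9, 9, 0, 0, 0; Σd² = 18
ρ = 1 − 6·18/(5·24) = 1 − 108/120 = 0.100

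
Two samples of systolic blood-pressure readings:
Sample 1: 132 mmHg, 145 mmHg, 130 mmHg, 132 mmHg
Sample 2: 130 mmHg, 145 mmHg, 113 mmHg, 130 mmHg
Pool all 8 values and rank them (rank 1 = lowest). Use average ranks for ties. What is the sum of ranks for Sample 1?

Sorted (ascending): 113, 130, 130, 130, 132, 132, 145, 145
The 3 values of 130 occupy positions 2–4 → average rank 3.
The 2 values of 132 occupy positions 5–6 → average rank (5+6)/2 = 5.5.
The 2 values of 145 occupy positions 7–8 → average rank (7+8)/2 = 7.5.
Sample 1 values → pooled ranks: 132→5.5, 145→7.5, 130→3, 132→5.5
Rank sum = 5.5 + 7.5 + 3 + 5.5 = 21.5

21.5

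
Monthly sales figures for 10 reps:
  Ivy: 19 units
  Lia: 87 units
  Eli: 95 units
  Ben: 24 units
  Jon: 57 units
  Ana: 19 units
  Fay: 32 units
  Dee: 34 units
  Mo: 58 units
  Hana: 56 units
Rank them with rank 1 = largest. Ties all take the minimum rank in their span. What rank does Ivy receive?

Sorted (descending): 95, 87, 58, 57, 56, 34, 32, 24, 19, 19
The 2 values of 19 occupy positions 9–10 → each gets rank 9.
Ivy has value 19 units → rank 9.

9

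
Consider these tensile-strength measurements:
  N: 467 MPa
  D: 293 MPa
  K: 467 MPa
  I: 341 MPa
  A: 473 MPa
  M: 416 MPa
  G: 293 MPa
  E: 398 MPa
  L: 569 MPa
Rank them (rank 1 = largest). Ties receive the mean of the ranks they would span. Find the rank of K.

3.5

Sorted (descending): 569, 473, 467, 467, 416, 398, 341, 293, 293
The 2 values of 467 occupy positions 3–4 → average rank (3+4)/2 = 3.5.
The 2 values of 293 occupy positions 8–9 → average rank (8+9)/2 = 8.5.
K has value 467 MPa → rank 3.5.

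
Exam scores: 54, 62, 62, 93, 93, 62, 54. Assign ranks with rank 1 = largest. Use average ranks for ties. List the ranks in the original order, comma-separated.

Sorted (descending): 93, 93, 62, 62, 62, 54, 54
The 2 values of 93 occupy positions 1–2 → average rank (1+2)/2 = 1.5.
The 3 values of 62 occupy positions 3–5 → average rank 4.
The 2 values of 54 occupy positions 6–7 → average rank (6+7)/2 = 6.5.

6.5, 4, 4, 1.5, 1.5, 4, 6.5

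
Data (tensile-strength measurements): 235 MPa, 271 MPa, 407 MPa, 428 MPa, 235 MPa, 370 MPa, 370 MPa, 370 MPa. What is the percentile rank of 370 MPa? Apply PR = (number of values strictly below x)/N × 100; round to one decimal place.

37.5

N = 8.
Strictly below 370: 3. Equal to 370: 3.
PR = 3/8 × 100 = 37.5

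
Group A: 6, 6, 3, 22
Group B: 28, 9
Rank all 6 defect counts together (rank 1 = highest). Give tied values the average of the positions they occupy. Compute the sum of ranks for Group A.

17

Sorted (descending): 28, 22, 9, 6, 6, 3
The 2 values of 6 occupy positions 4–5 → average rank (4+5)/2 = 4.5.
Group A values → pooled ranks: 6→4.5, 6→4.5, 3→6, 22→2
Rank sum = 4.5 + 4.5 + 6 + 2 = 17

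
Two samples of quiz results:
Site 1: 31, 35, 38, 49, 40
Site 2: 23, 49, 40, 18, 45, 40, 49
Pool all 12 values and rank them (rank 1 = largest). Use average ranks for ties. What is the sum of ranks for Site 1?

Sorted (descending): 49, 49, 49, 45, 40, 40, 40, 38, 35, 31, 23, 18
The 3 values of 49 occupy positions 1–3 → average rank 2.
The 3 values of 40 occupy positions 5–7 → average rank 6.
Site 1 values → pooled ranks: 31→10, 35→9, 38→8, 49→2, 40→6
Rank sum = 10 + 9 + 8 + 2 + 6 = 35

35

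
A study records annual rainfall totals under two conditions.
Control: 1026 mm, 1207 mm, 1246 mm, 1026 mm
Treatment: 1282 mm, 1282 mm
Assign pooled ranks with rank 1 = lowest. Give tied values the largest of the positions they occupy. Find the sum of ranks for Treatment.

12

Sorted (ascending): 1026, 1026, 1207, 1246, 1282, 1282
The 2 values of 1026 occupy positions 1–2 → each gets rank 2.
The 2 values of 1282 occupy positions 5–6 → each gets rank 6.
Treatment values → pooled ranks: 1282→6, 1282→6
Rank sum = 6 + 6 = 12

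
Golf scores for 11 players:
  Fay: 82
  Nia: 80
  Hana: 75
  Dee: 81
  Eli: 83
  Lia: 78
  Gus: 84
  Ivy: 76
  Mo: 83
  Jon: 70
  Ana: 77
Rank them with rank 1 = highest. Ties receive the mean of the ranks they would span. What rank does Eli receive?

Sorted (descending): 84, 83, 83, 82, 81, 80, 78, 77, 76, 75, 70
The 2 values of 83 occupy positions 2–3 → average rank (2+3)/2 = 2.5.
Eli has value 83 → rank 2.5.

2.5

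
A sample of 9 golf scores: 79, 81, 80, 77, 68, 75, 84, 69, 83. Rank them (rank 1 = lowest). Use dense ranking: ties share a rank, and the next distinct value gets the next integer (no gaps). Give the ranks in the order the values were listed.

5, 7, 6, 4, 1, 3, 9, 2, 8

Sorted (ascending): 68, 69, 75, 77, 79, 80, 81, 83, 84
No ties — each value takes its position as its rank.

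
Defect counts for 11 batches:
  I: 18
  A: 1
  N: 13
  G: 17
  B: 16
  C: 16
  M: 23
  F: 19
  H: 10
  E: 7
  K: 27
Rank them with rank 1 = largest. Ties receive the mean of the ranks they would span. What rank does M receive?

Sorted (descending): 27, 23, 19, 18, 17, 16, 16, 13, 10, 7, 1
The 2 values of 16 occupy positions 6–7 → average rank (6+7)/2 = 6.5.
M has value 23 → rank 2.

2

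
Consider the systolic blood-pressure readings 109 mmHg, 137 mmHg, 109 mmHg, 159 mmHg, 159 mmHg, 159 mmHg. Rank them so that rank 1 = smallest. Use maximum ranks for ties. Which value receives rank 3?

137

Sorted (ascending): 109, 109, 137, 159, 159, 159
The 2 values of 109 occupy positions 1–2 → each gets rank 2.
The 3 values of 159 occupy positions 4–6 → each gets rank 6.
Rank 3 → value 137.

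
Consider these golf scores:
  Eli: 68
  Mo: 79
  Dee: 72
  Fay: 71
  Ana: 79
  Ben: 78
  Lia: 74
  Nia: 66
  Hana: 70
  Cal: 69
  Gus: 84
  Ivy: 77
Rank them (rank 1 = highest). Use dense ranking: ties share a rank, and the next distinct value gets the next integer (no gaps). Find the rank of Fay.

Sorted (descending): 84, 79, 79, 78, 77, 74, 72, 71, 70, 69, 68, 66
The 2 values of 79 share dense rank 2.
Remaining distinct values take the next consecutive integers.
Fay has value 71 → rank 7.

7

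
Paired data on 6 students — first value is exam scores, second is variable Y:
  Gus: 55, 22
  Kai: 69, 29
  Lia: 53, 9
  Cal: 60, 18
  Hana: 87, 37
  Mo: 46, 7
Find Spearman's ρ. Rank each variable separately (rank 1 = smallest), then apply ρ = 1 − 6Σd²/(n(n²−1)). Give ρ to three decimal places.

0.943

Ranks of variable 1: 3, 5, 2, 4, 6, 1
Ranks of variable 2: 4, 5, 2, 3, 6, 1
d = r₁ − r₂: -1, 0, 0, 1, 0, 0
d²: 1, 0, 0, 1, 0, 0; Σd² = 2
ρ = 1 − 6·2/(6·35) = 1 − 12/210 = 0.943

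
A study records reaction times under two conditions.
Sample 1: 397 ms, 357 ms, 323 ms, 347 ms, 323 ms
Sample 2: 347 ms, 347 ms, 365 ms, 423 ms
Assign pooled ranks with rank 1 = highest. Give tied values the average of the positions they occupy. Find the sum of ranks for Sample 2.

16

Sorted (descending): 423, 397, 365, 357, 347, 347, 347, 323, 323
The 3 values of 347 occupy positions 5–7 → average rank 6.
The 2 values of 323 occupy positions 8–9 → average rank (8+9)/2 = 8.5.
Sample 2 values → pooled ranks: 347→6, 347→6, 365→3, 423→1
Rank sum = 6 + 6 + 3 + 1 = 16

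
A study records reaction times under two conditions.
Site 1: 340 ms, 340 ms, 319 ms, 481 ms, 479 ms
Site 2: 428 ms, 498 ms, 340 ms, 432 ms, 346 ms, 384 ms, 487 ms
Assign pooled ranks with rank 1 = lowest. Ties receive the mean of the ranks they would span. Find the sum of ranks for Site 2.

52

Sorted (ascending): 319, 340, 340, 340, 346, 384, 428, 432, 479, 481, 487, 498
The 3 values of 340 occupy positions 2–4 → average rank 3.
Site 2 values → pooled ranks: 428→7, 498→12, 340→3, 432→8, 346→5, 384→6, 487→11
Rank sum = 7 + 12 + 3 + 8 + 5 + 6 + 11 = 52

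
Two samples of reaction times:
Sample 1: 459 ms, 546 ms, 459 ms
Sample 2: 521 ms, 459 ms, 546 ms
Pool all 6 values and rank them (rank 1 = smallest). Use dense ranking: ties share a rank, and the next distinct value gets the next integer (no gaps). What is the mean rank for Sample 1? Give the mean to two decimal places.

Sorted (ascending): 459, 459, 459, 521, 546, 546
The 3 values of 459 share dense rank 1.
The 2 values of 546 share dense rank 3.
Remaining distinct values take the next consecutive integers.
Sample 1 values → pooled ranks: 459→1, 546→3, 459→1
Mean rank = (1 + 3 + 1) / 3 = 1.67

1.67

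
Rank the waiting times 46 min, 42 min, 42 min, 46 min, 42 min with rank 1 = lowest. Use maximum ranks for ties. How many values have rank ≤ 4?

Sorted (ascending): 42, 42, 42, 46, 46
The 3 values of 42 occupy positions 1–3 → each gets rank 3.
The 2 values of 46 occupy positions 4–5 → each gets rank 5.
Ranks ≤ 4: {3, 3, 3} → 3 values.

3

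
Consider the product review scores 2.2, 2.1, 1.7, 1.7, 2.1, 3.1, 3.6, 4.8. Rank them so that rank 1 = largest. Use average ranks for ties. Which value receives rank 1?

Sorted (descending): 4.8, 3.6, 3.1, 2.2, 2.1, 2.1, 1.7, 1.7
The 2 values of 2.1 occupy positions 5–6 → average rank (5+6)/2 = 5.5.
The 2 values of 1.7 occupy positions 7–8 → average rank (7+8)/2 = 7.5.
Rank 1 → value 4.8.

4.8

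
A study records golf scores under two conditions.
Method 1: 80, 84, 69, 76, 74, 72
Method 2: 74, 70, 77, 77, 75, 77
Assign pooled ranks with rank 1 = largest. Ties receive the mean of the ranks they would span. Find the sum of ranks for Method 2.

Sorted (descending): 84, 80, 77, 77, 77, 76, 75, 74, 74, 72, 70, 69
The 3 values of 77 occupy positions 3–5 → average rank 4.
The 2 values of 74 occupy positions 8–9 → average rank (8+9)/2 = 8.5.
Method 2 values → pooled ranks: 74→8.5, 70→11, 77→4, 77→4, 75→7, 77→4
Rank sum = 8.5 + 11 + 4 + 4 + 7 + 4 = 38.5

38.5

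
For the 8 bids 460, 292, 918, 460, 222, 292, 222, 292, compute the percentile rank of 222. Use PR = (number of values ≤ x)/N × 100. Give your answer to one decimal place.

N = 8.
Strictly below 222: 0. Equal to 222: 2.
PR = 2/8 × 100 = 25.0

25.0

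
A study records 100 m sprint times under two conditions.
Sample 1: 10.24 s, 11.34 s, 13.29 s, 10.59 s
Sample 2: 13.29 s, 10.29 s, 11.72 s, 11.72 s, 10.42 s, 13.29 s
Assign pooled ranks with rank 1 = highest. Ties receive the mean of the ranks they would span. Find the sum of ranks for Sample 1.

25

Sorted (descending): 13.29, 13.29, 13.29, 11.72, 11.72, 11.34, 10.59, 10.42, 10.29, 10.24
The 3 values of 13.29 occupy positions 1–3 → average rank 2.
The 2 values of 11.72 occupy positions 4–5 → average rank (4+5)/2 = 4.5.
Sample 1 values → pooled ranks: 10.24→10, 11.34→6, 13.29→2, 10.59→7
Rank sum = 10 + 6 + 2 + 7 = 25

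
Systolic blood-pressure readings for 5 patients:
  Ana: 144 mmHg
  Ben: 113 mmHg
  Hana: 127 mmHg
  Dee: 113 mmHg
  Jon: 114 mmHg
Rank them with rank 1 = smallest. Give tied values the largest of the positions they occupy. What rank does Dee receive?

2

Sorted (ascending): 113, 113, 114, 127, 144
The 2 values of 113 occupy positions 1–2 → each gets rank 2.
Dee has value 113 mmHg → rank 2.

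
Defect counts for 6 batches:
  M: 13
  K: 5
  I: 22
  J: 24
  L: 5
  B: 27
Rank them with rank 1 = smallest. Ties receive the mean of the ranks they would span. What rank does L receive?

Sorted (ascending): 5, 5, 13, 22, 24, 27
The 2 values of 5 occupy positions 1–2 → average rank (1+2)/2 = 1.5.
L has value 5 → rank 1.5.

1.5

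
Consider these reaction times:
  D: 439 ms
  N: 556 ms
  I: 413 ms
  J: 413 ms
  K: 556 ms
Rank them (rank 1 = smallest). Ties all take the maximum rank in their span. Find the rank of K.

5

Sorted (ascending): 413, 413, 439, 556, 556
The 2 values of 413 occupy positions 1–2 → each gets rank 2.
The 2 values of 556 occupy positions 4–5 → each gets rank 5.
K has value 556 ms → rank 5.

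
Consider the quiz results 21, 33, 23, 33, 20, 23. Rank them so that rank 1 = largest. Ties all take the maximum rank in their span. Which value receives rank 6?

20

Sorted (descending): 33, 33, 23, 23, 21, 20
The 2 values of 33 occupy positions 1–2 → each gets rank 2.
The 2 values of 23 occupy positions 3–4 → each gets rank 4.
Rank 6 → value 20.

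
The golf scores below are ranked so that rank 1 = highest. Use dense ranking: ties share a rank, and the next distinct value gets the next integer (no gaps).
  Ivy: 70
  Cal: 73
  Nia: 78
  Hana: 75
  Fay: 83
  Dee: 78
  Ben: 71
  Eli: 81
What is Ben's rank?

Sorted (descending): 83, 81, 78, 78, 75, 73, 71, 70
The 2 values of 78 share dense rank 3.
Remaining distinct values take the next consecutive integers.
Ben has value 71 → rank 6.

6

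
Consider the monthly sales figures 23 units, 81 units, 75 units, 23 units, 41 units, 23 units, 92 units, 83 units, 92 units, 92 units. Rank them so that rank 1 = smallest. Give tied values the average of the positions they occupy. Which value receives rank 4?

41

Sorted (ascending): 23, 23, 23, 41, 75, 81, 83, 92, 92, 92
The 3 values of 23 occupy positions 1–3 → average rank 2.
The 3 values of 92 occupy positions 8–10 → average rank 9.
Rank 4 → value 41.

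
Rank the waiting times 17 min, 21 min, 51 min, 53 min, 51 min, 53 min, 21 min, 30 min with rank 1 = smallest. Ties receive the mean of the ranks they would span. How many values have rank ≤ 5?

4

Sorted (ascending): 17, 21, 21, 30, 51, 51, 53, 53
The 2 values of 21 occupy positions 2–3 → average rank (2+3)/2 = 2.5.
The 2 values of 51 occupy positions 5–6 → average rank (5+6)/2 = 5.5.
The 2 values of 53 occupy positions 7–8 → average rank (7+8)/2 = 7.5.
Ranks ≤ 5: {1, 2.5, 2.5, 4} → 4 values.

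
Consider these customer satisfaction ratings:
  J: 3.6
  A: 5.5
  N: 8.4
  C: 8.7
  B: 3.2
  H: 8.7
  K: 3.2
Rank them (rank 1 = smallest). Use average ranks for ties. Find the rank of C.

6.5

Sorted (ascending): 3.2, 3.2, 3.6, 5.5, 8.4, 8.7, 8.7
The 2 values of 3.2 occupy positions 1–2 → average rank (1+2)/2 = 1.5.
The 2 values of 8.7 occupy positions 6–7 → average rank (6+7)/2 = 6.5.
C has value 8.7 → rank 6.5.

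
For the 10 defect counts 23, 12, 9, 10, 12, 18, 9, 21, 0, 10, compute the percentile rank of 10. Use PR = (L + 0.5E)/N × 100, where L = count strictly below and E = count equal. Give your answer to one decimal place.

40.0

N = 10.
Strictly below 10: 3. Equal to 10: 2.
PR = (3 + 0.5·2)/10 × 100 = 40.0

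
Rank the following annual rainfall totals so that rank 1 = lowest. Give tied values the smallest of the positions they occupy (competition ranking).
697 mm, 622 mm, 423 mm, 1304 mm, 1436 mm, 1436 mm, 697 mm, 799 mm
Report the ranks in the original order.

3, 2, 1, 6, 7, 7, 3, 5

Sorted (ascending): 423, 622, 697, 697, 799, 1304, 1436, 1436
The 2 values of 697 occupy positions 3–4 → each gets rank 3.
The 2 values of 1436 occupy positions 7–8 → each gets rank 7.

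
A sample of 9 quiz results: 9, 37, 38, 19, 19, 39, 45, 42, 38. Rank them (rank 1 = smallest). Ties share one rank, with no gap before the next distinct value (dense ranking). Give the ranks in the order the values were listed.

1, 3, 4, 2, 2, 5, 7, 6, 4

Sorted (ascending): 9, 19, 19, 37, 38, 38, 39, 42, 45
The 2 values of 19 share dense rank 2.
The 2 values of 38 share dense rank 4.
Remaining distinct values take the next consecutive integers.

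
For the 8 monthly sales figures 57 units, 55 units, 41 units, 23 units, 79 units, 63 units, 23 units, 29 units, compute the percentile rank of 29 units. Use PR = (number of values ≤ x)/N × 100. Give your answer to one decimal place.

N = 8.
Strictly below 29: 2. Equal to 29: 1.
PR = 3/8 × 100 = 37.5

37.5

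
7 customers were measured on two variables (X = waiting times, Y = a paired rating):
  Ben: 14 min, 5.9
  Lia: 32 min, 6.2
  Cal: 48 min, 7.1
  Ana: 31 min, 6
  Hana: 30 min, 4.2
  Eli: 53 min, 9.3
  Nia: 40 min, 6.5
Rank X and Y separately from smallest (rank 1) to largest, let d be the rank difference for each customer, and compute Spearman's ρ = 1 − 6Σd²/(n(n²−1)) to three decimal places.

0.964

Ranks of variable 1: 1, 4, 6, 3, 2, 7, 5
Ranks of variable 2: 2, 4, 6, 3, 1, 7, 5
d = r₁ − r₂: -1, 0, 0, 0, 1, 0, 0
d²: 1, 0, 0, 0, 1, 0, 0; Σd² = 2
ρ = 1 − 6·2/(7·48) = 1 − 12/336 = 0.964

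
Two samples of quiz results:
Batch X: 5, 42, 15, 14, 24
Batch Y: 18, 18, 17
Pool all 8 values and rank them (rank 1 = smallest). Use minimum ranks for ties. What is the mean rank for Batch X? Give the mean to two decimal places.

4.20

Sorted (ascending): 5, 14, 15, 17, 18, 18, 24, 42
The 2 values of 18 occupy positions 5–6 → each gets rank 5.
Batch X values → pooled ranks: 5→1, 42→8, 15→3, 14→2, 24→7
Mean rank = (1 + 8 + 3 + 2 + 7) / 5 = 4.20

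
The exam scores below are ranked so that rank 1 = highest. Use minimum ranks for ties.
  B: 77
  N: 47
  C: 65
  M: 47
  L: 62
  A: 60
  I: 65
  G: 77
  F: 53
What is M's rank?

8

Sorted (descending): 77, 77, 65, 65, 62, 60, 53, 47, 47
The 2 values of 77 occupy positions 1–2 → each gets rank 1.
The 2 values of 65 occupy positions 3–4 → each gets rank 3.
The 2 values of 47 occupy positions 8–9 → each gets rank 8.
M has value 47 → rank 8.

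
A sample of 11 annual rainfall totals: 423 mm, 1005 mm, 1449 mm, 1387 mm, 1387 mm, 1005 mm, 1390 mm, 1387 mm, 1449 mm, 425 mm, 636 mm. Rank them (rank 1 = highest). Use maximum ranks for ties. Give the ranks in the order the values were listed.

Sorted (descending): 1449, 1449, 1390, 1387, 1387, 1387, 1005, 1005, 636, 425, 423
The 2 values of 1449 occupy positions 1–2 → each gets rank 2.
The 3 values of 1387 occupy positions 4–6 → each gets rank 6.
The 2 values of 1005 occupy positions 7–8 → each gets rank 8.

11, 8, 2, 6, 6, 8, 3, 6, 2, 10, 9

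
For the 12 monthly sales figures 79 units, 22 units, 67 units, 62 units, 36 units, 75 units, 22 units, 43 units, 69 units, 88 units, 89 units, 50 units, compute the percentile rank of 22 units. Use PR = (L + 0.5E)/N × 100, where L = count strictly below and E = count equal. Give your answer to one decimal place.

N = 12.
Strictly below 22: 0. Equal to 22: 2.
PR = (0 + 0.5·2)/12 × 100 = 8.3

8.3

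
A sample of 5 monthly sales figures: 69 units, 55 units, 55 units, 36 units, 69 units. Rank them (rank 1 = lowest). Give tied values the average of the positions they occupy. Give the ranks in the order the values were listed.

Sorted (ascending): 36, 55, 55, 69, 69
The 2 values of 55 occupy positions 2–3 → average rank (2+3)/2 = 2.5.
The 2 values of 69 occupy positions 4–5 → average rank (4+5)/2 = 4.5.

4.5, 2.5, 2.5, 1, 4.5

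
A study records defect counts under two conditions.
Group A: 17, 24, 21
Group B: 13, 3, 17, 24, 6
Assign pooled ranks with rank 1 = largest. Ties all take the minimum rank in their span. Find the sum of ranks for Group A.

Sorted (descending): 24, 24, 21, 17, 17, 13, 6, 3
The 2 values of 24 occupy positions 1–2 → each gets rank 1.
The 2 values of 17 occupy positions 4–5 → each gets rank 4.
Group A values → pooled ranks: 17→4, 24→1, 21→3
Rank sum = 4 + 1 + 3 = 8

8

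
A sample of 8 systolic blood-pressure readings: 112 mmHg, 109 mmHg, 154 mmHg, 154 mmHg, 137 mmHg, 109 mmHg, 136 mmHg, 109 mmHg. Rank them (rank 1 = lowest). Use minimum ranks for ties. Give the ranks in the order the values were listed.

4, 1, 7, 7, 6, 1, 5, 1

Sorted (ascending): 109, 109, 109, 112, 136, 137, 154, 154
The 3 values of 109 occupy positions 1–3 → each gets rank 1.
The 2 values of 154 occupy positions 7–8 → each gets rank 7.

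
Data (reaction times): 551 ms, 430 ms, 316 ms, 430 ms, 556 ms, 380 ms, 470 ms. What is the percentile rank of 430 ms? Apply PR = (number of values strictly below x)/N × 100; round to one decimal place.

28.6

N = 7.
Strictly below 430: 2. Equal to 430: 2.
PR = 2/7 × 100 = 28.6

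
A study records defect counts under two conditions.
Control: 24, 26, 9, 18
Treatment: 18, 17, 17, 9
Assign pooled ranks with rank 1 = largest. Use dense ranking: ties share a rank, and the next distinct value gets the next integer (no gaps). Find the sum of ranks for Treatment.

16

Sorted (descending): 26, 24, 18, 18, 17, 17, 9, 9
The 2 values of 18 share dense rank 3.
The 2 values of 17 share dense rank 4.
The 2 values of 9 share dense rank 5.
Remaining distinct values take the next consecutive integers.
Treatment values → pooled ranks: 18→3, 17→4, 17→4, 9→5
Rank sum = 3 + 4 + 4 + 5 = 16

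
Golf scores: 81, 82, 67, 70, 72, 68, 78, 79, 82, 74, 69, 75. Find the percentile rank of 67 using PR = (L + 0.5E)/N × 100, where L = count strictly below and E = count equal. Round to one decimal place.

N = 12.
Strictly below 67: 0. Equal to 67: 1.
PR = (0 + 0.5·1)/12 × 100 = 4.2

4.2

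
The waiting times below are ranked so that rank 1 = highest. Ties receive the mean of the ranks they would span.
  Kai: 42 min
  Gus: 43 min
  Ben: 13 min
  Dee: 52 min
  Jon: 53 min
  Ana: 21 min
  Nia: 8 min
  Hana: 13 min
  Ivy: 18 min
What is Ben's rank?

7.5

Sorted (descending): 53, 52, 43, 42, 21, 18, 13, 13, 8
The 2 values of 13 occupy positions 7–8 → average rank (7+8)/2 = 7.5.
Ben has value 13 min → rank 7.5.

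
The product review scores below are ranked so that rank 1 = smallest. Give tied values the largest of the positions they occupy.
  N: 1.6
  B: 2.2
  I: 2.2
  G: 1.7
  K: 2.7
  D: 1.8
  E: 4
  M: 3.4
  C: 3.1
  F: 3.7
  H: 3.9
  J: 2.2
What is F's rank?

Sorted (ascending): 1.6, 1.7, 1.8, 2.2, 2.2, 2.2, 2.7, 3.1, 3.4, 3.7, 3.9, 4
The 3 values of 2.2 occupy positions 4–6 → each gets rank 6.
F has value 3.7 → rank 10.

10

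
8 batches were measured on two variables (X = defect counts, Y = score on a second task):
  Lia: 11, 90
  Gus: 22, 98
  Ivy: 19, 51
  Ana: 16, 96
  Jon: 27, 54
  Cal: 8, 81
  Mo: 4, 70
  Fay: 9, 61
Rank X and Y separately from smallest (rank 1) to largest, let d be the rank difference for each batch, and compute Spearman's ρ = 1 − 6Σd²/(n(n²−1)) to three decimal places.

Ranks of variable 1: 4, 7, 6, 5, 8, 2, 1, 3
Ranks of variable 2: 6, 8, 1, 7, 2, 5, 4, 3
d = r₁ − r₂: -2, -1, 5, -2, 6, -3, -3, 0
d²: 4, 1, 25, 4, 36, 9, 9, 0; Σd² = 88
ρ = 1 − 6·88/(8·63) = 1 − 528/504 = -0.048

-0.048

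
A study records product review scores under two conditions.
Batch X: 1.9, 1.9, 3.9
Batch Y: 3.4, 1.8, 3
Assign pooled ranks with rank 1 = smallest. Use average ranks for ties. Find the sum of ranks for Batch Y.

Sorted (ascending): 1.8, 1.9, 1.9, 3, 3.4, 3.9
The 2 values of 1.9 occupy positions 2–3 → average rank (2+3)/2 = 2.5.
Batch Y values → pooled ranks: 3.4→5, 1.8→1, 3→4
Rank sum = 5 + 1 + 4 = 10

10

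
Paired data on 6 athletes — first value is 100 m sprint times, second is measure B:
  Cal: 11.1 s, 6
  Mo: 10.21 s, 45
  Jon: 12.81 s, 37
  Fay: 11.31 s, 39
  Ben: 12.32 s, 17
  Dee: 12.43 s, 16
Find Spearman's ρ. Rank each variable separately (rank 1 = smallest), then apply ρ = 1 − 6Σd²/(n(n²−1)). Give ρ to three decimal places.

Ranks of variable 1: 2, 1, 6, 3, 4, 5
Ranks of variable 2: 1, 6, 4, 5, 3, 2
d = r₁ − r₂: 1, -5, 2, -2, 1, 3
d²: 1, 25, 4, 4, 1, 9; Σd² = 44
ρ = 1 − 6·44/(6·35) = 1 − 264/210 = -0.257

-0.257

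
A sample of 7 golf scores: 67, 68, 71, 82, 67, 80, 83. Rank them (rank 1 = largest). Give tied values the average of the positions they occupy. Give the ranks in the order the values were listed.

6.5, 5, 4, 2, 6.5, 3, 1

Sorted (descending): 83, 82, 80, 71, 68, 67, 67
The 2 values of 67 occupy positions 6–7 → average rank (6+7)/2 = 6.5.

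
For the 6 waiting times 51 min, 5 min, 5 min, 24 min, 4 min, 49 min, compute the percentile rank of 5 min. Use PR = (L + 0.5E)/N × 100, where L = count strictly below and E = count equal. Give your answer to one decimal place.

33.3

N = 6.
Strictly below 5: 1. Equal to 5: 2.
PR = (1 + 0.5·2)/6 × 100 = 33.3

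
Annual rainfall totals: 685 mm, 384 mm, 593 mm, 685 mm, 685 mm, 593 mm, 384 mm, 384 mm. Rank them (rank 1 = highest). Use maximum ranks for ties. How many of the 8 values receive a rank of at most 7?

Sorted (descending): 685, 685, 685, 593, 593, 384, 384, 384
The 3 values of 685 occupy positions 1–3 → each gets rank 3.
The 2 values of 593 occupy positions 4–5 → each gets rank 5.
The 3 values of 384 occupy positions 6–8 → each gets rank 8.
Ranks ≤ 7: {3, 3, 3, 5, 5} → 5 values.

5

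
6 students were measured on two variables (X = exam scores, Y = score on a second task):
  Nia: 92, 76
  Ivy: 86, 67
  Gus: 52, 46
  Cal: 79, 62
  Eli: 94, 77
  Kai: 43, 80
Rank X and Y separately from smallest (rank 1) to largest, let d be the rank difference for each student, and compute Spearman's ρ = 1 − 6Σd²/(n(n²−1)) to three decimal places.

Ranks of variable 1: 5, 4, 2, 3, 6, 1
Ranks of variable 2: 4, 3, 1, 2, 5, 6
d = r₁ − r₂: 1, 1, 1, 1, 1, -5
d²: 1, 1, 1, 1, 1, 25; Σd² = 30
ρ = 1 − 6·30/(6·35) = 1 − 180/210 = 0.143

0.143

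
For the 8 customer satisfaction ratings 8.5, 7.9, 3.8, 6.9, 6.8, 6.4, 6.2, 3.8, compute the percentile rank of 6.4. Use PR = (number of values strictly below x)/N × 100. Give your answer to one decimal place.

37.5

N = 8.
Strictly below 6.4: 3. Equal to 6.4: 1.
PR = 3/8 × 100 = 37.5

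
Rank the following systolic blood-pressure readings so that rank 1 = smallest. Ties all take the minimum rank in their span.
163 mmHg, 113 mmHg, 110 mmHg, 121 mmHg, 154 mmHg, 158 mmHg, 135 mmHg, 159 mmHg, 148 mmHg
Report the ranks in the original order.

9, 2, 1, 3, 6, 7, 4, 8, 5

Sorted (ascending): 110, 113, 121, 135, 148, 154, 158, 159, 163
No ties — each value takes its position as its rank.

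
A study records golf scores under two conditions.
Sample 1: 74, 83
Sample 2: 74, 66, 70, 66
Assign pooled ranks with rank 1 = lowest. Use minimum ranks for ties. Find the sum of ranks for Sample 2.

Sorted (ascending): 66, 66, 70, 74, 74, 83
The 2 values of 66 occupy positions 1–2 → each gets rank 1.
The 2 values of 74 occupy positions 4–5 → each gets rank 4.
Sample 2 values → pooled ranks: 74→4, 66→1, 70→3, 66→1
Rank sum = 4 + 1 + 3 + 1 = 9

9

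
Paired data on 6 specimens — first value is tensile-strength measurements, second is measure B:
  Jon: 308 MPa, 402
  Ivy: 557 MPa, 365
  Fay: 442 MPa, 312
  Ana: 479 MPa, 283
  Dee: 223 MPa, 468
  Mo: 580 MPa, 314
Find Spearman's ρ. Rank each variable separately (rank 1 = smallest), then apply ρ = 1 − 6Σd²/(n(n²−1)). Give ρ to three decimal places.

-0.543

Ranks of variable 1: 2, 5, 3, 4, 1, 6
Ranks of variable 2: 5, 4, 2, 1, 6, 3
d = r₁ − r₂: -3, 1, 1, 3, -5, 3
d²: 9, 1, 1, 9, 25, 9; Σd² = 54
ρ = 1 − 6·54/(6·35) = 1 − 324/210 = -0.543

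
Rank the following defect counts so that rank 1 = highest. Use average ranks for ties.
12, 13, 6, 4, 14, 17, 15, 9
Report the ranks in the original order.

Sorted (descending): 17, 15, 14, 13, 12, 9, 6, 4
No ties — each value takes its position as its rank.

5, 4, 7, 8, 3, 1, 2, 6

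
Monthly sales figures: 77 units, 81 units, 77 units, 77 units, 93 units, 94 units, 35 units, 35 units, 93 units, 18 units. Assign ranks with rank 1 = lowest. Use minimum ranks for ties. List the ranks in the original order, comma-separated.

Sorted (ascending): 18, 35, 35, 77, 77, 77, 81, 93, 93, 94
The 2 values of 35 occupy positions 2–3 → each gets rank 2.
The 3 values of 77 occupy positions 4–6 → each gets rank 4.
The 2 values of 93 occupy positions 8–9 → each gets rank 8.

4, 7, 4, 4, 8, 10, 2, 2, 8, 1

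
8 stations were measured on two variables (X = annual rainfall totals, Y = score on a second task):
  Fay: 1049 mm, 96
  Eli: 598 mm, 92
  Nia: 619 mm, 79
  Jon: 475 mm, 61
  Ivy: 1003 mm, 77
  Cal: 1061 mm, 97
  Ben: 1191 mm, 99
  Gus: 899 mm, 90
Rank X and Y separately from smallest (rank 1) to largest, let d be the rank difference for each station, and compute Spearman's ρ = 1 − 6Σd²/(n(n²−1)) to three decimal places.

Ranks of variable 1: 6, 2, 3, 1, 5, 7, 8, 4
Ranks of variable 2: 6, 5, 3, 1, 2, 7, 8, 4
d = r₁ − r₂: 0, -3, 0, 0, 3, 0, 0, 0
d²: 0, 9, 0, 0, 9, 0, 0, 0; Σd² = 18
ρ = 1 − 6·18/(8·63) = 1 − 108/504 = 0.786

0.786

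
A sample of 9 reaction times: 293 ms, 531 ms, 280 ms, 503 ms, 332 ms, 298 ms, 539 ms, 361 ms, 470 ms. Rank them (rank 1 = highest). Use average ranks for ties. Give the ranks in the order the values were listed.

8, 2, 9, 3, 6, 7, 1, 5, 4

Sorted (descending): 539, 531, 503, 470, 361, 332, 298, 293, 280
No ties — each value takes its position as its rank.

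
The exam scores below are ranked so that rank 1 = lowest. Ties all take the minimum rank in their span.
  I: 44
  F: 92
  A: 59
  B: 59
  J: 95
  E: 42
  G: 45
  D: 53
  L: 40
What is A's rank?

Sorted (ascending): 40, 42, 44, 45, 53, 59, 59, 92, 95
The 2 values of 59 occupy positions 6–7 → each gets rank 6.
A has value 59 → rank 6.

6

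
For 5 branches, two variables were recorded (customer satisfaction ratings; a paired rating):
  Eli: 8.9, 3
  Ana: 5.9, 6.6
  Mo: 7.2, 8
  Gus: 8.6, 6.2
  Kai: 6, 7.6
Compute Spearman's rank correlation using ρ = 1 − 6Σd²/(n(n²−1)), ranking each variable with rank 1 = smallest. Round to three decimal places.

Ranks of variable 1: 5, 1, 3, 4, 2
Ranks of variable 2: 1, 3, 5, 2, 4
d = r₁ − r₂: 4, -2, -2, 2, -2
d²: 16, 4, 4, 4, 4; Σd² = 32
ρ = 1 − 6·32/(5·24) = 1 − 192/120 = -0.600

-0.600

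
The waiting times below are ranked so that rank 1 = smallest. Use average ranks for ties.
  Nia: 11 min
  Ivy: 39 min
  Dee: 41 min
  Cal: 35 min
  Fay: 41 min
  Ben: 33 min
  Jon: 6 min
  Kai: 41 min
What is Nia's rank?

2

Sorted (ascending): 6, 11, 33, 35, 39, 41, 41, 41
The 3 values of 41 occupy positions 6–8 → average rank 7.
Nia has value 11 min → rank 2.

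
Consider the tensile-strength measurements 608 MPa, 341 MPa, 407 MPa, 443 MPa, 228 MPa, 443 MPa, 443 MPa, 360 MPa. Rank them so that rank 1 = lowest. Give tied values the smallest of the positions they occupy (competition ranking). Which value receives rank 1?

Sorted (ascending): 228, 341, 360, 407, 443, 443, 443, 608
The 3 values of 443 occupy positions 5–7 → each gets rank 5.
Rank 1 → value 228.

228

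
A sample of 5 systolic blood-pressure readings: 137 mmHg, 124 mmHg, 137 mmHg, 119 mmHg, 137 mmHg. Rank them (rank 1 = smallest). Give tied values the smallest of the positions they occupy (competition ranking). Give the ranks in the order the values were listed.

3, 2, 3, 1, 3

Sorted (ascending): 119, 124, 137, 137, 137
The 3 values of 137 occupy positions 3–5 → each gets rank 3.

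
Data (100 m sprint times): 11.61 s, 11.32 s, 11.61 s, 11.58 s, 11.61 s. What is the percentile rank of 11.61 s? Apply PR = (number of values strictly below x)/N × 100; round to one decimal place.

N = 5.
Strictly below 11.61: 2. Equal to 11.61: 3.
PR = 2/5 × 100 = 40.0

40.0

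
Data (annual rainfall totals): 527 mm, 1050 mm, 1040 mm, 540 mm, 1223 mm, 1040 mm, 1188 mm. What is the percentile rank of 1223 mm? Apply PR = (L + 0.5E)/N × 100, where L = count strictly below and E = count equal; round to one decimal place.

N = 7.
Strictly below 1223: 6. Equal to 1223: 1.
PR = (6 + 0.5·1)/7 × 100 = 92.9

92.9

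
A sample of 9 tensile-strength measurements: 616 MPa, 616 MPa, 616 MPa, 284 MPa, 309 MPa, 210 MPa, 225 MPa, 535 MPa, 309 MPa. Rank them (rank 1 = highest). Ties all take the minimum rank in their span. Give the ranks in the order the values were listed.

Sorted (descending): 616, 616, 616, 535, 309, 309, 284, 225, 210
The 3 values of 616 occupy positions 1–3 → each gets rank 1.
The 2 values of 309 occupy positions 5–6 → each gets rank 5.

1, 1, 1, 7, 5, 9, 8, 4, 5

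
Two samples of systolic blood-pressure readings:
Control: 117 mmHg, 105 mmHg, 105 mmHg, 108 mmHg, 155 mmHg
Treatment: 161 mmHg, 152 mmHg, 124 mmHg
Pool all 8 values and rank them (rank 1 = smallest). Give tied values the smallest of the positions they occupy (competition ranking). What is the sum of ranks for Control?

Sorted (ascending): 105, 105, 108, 117, 124, 152, 155, 161
The 2 values of 105 occupy positions 1–2 → each gets rank 1.
Control values → pooled ranks: 117→4, 105→1, 105→1, 108→3, 155→7
Rank sum = 4 + 1 + 1 + 3 + 7 = 16

16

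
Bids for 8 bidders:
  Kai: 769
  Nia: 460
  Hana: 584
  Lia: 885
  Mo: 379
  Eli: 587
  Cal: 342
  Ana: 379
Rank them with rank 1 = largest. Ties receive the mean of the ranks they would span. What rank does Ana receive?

6.5

Sorted (descending): 885, 769, 587, 584, 460, 379, 379, 342
The 2 values of 379 occupy positions 6–7 → average rank (6+7)/2 = 6.5.
Ana has value 379 → rank 6.5.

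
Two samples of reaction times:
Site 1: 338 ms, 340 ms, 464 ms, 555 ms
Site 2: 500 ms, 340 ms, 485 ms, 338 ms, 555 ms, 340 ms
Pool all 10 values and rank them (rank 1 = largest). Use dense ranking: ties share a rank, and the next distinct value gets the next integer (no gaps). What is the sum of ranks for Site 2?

Sorted (descending): 555, 555, 500, 485, 464, 340, 340, 340, 338, 338
The 2 values of 555 share dense rank 1.
The 3 values of 340 share dense rank 5.
The 2 values of 338 share dense rank 6.
Remaining distinct values take the next consecutive integers.
Site 2 values → pooled ranks: 500→2, 340→5, 485→3, 338→6, 555→1, 340→5
Rank sum = 2 + 5 + 3 + 6 + 1 + 5 = 22

22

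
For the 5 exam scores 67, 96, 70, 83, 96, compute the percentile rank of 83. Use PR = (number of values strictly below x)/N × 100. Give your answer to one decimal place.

N = 5.
Strictly below 83: 2. Equal to 83: 1.
PR = 2/5 × 100 = 40.0

40.0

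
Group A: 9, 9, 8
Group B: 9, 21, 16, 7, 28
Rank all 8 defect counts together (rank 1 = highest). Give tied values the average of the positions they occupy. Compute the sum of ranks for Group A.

17

Sorted (descending): 28, 21, 16, 9, 9, 9, 8, 7
The 3 values of 9 occupy positions 4–6 → average rank 5.
Group A values → pooled ranks: 9→5, 9→5, 8→7
Rank sum = 5 + 5 + 7 = 17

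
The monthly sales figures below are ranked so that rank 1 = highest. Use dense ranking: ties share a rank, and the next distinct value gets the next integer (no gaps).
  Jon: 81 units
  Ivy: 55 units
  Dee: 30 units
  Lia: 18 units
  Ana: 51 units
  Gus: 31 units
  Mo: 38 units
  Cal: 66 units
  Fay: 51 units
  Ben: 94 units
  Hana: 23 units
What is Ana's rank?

5

Sorted (descending): 94, 81, 66, 55, 51, 51, 38, 31, 30, 23, 18
The 2 values of 51 share dense rank 5.
Remaining distinct values take the next consecutive integers.
Ana has value 51 units → rank 5.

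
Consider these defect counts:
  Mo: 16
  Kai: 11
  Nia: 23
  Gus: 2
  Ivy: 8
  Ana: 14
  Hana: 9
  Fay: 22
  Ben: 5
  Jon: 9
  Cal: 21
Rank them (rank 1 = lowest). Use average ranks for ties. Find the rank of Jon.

Sorted (ascending): 2, 5, 8, 9, 9, 11, 14, 16, 21, 22, 23
The 2 values of 9 occupy positions 4–5 → average rank (4+5)/2 = 4.5.
Jon has value 9 → rank 4.5.

4.5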